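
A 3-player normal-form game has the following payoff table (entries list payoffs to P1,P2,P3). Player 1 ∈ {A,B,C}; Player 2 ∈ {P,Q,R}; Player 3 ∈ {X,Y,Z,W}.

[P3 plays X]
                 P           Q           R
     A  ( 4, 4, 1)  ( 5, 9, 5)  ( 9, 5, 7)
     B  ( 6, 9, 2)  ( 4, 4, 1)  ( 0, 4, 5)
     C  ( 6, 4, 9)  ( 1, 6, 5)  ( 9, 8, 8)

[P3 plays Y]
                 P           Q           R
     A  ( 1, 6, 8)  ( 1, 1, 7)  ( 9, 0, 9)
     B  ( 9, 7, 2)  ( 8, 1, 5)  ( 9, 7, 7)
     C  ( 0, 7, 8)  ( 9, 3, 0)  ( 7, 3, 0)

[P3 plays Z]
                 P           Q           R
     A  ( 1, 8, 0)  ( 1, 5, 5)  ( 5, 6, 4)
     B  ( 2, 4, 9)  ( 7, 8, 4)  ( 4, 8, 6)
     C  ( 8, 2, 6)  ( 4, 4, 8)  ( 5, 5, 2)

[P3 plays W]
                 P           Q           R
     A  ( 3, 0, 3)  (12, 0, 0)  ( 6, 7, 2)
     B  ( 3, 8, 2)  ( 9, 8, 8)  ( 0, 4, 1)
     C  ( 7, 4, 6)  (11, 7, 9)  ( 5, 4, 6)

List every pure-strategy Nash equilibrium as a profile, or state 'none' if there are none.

(A,P,X): not NE [P1→C gives 6>4; P2→Q gives 9>4; P3→Y gives 8>1]
(A,P,Y): not NE [P1→B gives 9>1]
(A,P,Z): not NE [P1→C gives 8>1; P3→Y gives 8>0]
(A,P,W): not NE [P1→C gives 7>3; P2→R gives 7>0; P3→Y gives 8>3]
(A,Q,X): not NE [P3→Y gives 7>5]
(A,Q,Y): not NE [P1→C gives 9>1; P2→P gives 6>1]
(A,Q,Z): not NE [P1→B gives 7>1; P2→P gives 8>5; P3→Y gives 7>5]
(A,Q,W): not NE [P2→R gives 7>0; P3→Y gives 7>0]
(A,R,X): not NE [P2→Q gives 9>5; P3→Y gives 9>7]
(A,R,Y): not NE [P2→P gives 6>0]
(A,R,Z): not NE [P2→P gives 8>6; P3→Y gives 9>4]
(A,R,W): not NE [P3→Y gives 9>2]
(B,P,X): not NE [P3→Z gives 9>2]
(B,P,Y): not NE [P3→Z gives 9>2]
(B,P,Z): not NE [P1→C gives 8>2; P2→R gives 8>4]
(B,P,W): not NE [P1→C gives 7>3; P3→Z gives 9>2]
(B,Q,X): not NE [P1→A gives 5>4; P2→P gives 9>4; P3→W gives 8>1]
(B,Q,Y): not NE [P1→C gives 9>8; P2→R gives 7>1; P3→W gives 8>5]
(B,Q,Z): not NE [P3→W gives 8>4]
(B,Q,W): not NE [P1→A gives 12>9]
(B,R,X): not NE [P1→C gives 9>0; P2→P gives 9>4; P3→Y gives 7>5]
(B,R,Y): NE
(B,R,Z): not NE [P1→C gives 5>4; P3→Y gives 7>6]
(B,R,W): not NE [P1→A gives 6>0; P2→Q gives 8>4; P3→Y gives 7>1]
(C,P,X): not NE [P2→R gives 8>4]
(C,P,Y): not NE [P1→B gives 9>0; P3→X gives 9>8]
(C,P,Z): not NE [P2→R gives 5>2; P3→X gives 9>6]
(C,P,W): not NE [P2→Q gives 7>4; P3→X gives 9>6]
(C,Q,X): not NE [P1→A gives 5>1; P2→R gives 8>6; P3→W gives 9>5]
(C,Q,Y): not NE [P2→P gives 7>3; P3→W gives 9>0]
(C,Q,Z): not NE [P1→B gives 7>4; P2→R gives 5>4; P3→W gives 9>8]
(C,Q,W): not NE [P1→A gives 12>11]
(C,R,X): NE
(C,R,Y): not NE [P1→B gives 9>7; P2→P gives 7>3; P3→X gives 8>0]
(C,R,Z): not NE [P3→X gives 8>2]
(C,R,W): not NE [P1→A gives 6>5; P2→Q gives 7>4; P3→X gives 8>6]

Nash profiles: (B,R,Y), (C,R,X)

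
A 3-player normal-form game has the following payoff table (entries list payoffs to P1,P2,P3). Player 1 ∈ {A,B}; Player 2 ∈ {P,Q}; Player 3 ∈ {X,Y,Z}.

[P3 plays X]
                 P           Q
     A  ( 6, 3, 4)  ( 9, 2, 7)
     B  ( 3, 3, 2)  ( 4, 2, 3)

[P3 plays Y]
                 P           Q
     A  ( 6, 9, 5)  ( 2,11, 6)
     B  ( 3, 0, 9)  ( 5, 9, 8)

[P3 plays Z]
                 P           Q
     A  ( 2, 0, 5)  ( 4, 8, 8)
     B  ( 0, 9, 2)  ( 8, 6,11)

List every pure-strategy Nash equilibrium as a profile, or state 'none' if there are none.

(A,P,X): not NE [P3→Z gives 5>4]
(A,P,Y): not NE [P2→Q gives 11>9]
(A,P,Z): not NE [P2→Q gives 8>0]
(A,Q,X): not NE [P2→P gives 3>2; P3→Z gives 8>7]
(A,Q,Y): not NE [P1→B gives 5>2; P3→Z gives 8>6]
(A,Q,Z): not NE [P1→B gives 8>4]
(B,P,X): not NE [P1→A gives 6>3; P3→Y gives 9>2]
(B,P,Y): not NE [P1→A gives 6>3; P2→Q gives 9>0]
(B,P,Z): not NE [P1→A gives 2>0; P3→Y gives 9>2]
(B,Q,X): not NE [P1→A gives 9>4; P2→P gives 3>2; P3→Z gives 11>3]
(B,Q,Y): not NE [P3→Z gives 11>8]
(B,Q,Z): not NE [P2→P gives 9>6]

PSNE: ∅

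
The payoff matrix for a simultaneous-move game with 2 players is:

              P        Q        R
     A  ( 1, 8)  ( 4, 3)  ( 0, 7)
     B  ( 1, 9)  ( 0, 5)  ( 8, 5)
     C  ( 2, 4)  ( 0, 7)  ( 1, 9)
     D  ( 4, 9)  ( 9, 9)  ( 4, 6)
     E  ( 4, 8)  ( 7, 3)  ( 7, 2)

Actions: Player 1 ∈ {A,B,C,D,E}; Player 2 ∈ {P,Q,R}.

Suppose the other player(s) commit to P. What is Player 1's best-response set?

P1 best: {D,E}

u_1(A vs P) = 1
u_1(B vs P) = 1
u_1(C vs P) = 2
u_1(D vs P) = 4
u_1(E vs P) = 4
max payoff 4 at {D,E}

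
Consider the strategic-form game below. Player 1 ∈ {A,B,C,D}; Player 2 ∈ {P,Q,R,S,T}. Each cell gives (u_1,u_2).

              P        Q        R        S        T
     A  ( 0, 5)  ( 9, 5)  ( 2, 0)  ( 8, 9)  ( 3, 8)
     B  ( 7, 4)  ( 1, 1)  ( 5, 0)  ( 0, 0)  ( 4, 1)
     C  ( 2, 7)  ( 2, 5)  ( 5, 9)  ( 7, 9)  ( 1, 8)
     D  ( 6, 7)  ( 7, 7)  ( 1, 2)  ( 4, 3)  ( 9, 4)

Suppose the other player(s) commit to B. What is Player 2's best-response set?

P2 best: {P}

u_2(P vs B) = 4
u_2(Q vs B) = 1
u_2(R vs B) = 0
u_2(S vs B) = 0
u_2(T vs B) = 1
max payoff 4 at {P}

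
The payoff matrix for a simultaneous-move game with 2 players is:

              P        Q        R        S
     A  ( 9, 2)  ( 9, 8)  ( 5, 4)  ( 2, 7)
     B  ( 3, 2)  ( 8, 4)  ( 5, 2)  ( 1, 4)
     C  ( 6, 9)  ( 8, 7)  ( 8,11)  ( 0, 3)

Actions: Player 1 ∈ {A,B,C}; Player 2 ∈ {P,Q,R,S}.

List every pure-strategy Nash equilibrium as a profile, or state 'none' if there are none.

(A,P): not NE [P2→Q gives 8>2]
(A,Q): NE
(A,R): not NE [P1→C gives 8>5; P2→Q gives 8>4]
(A,S): not NE [P2→Q gives 8>7]
(B,P): not NE [P1→A gives 9>3; P2→S gives 4>2]
(B,Q): not NE [P1→A gives 9>8]
(B,R): not NE [P1→C gives 8>5; P2→S gives 4>2]
(B,S): not NE [P1→A gives 2>1]
(C,P): not NE [P1→A gives 9>6; P2→R gives 11>9]
(C,Q): not NE [P1→A gives 9>8; P2→R gives 11>7]
(C,R): NE
(C,S): not NE [P1→A gives 2>0; P2→R gives 11>3]

Nash profiles: (A,Q), (C,R)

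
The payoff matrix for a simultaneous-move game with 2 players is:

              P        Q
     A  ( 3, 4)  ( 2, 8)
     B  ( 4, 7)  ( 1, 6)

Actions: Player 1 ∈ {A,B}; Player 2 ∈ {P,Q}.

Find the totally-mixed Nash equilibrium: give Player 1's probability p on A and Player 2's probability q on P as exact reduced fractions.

P1 indiff ⇒ q·3+(1-q)·2 = q·4+(1-q)·1 ⇒ q(-1) = (1-q)(-1) ⇒ q = 1/2
P2 indiff ⇒ p·4+(1-p)·7 = p·8+(1-p)·6 ⇒ p(-4) = (1-p)(-1) ⇒ p = 1/5

p=1/5, q=1/2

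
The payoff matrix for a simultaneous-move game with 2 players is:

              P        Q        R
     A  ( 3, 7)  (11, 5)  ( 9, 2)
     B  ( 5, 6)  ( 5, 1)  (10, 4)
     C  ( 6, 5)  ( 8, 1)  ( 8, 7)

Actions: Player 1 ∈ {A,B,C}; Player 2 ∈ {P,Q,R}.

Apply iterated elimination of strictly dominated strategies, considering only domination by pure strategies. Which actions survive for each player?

Remaining: P1:{B,C} P2:{P,R}

P2 drop Q (P beats it: A:7>5 B:6>1 C:5>1)
P1 drop A (B beats it: P:5>3 R:10>9)
P1→{B,C} P2→{P,R}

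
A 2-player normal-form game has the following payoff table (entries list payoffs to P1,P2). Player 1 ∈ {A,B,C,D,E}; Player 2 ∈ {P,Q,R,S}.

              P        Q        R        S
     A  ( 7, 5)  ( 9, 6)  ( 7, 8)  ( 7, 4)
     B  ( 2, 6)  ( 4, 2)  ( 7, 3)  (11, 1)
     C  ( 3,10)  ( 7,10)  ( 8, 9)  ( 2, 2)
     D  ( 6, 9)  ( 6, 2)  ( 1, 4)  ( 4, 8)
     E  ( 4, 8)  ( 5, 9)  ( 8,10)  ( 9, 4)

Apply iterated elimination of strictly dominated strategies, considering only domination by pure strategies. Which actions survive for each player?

Remaining: P1:{A,C,E} P2:{P,Q,R}

P1 drop D (A beats it: P:7>6 Q:9>6 R:7>1 S:7>4)
P2 drop S (P beats it: A:5>4 B:6>1 C:10>2 E:8>4)
P1 drop B (C beats it: P:3>2 Q:7>4 R:8>7)
P1→{A,C,E} P2→{P,Q,R}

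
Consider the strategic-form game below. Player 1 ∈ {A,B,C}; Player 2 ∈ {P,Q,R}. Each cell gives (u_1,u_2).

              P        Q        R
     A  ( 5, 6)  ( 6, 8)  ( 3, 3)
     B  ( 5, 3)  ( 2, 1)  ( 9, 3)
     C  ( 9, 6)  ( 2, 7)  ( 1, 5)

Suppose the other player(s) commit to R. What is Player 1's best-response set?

argmax u_1 = {B}

u_1(A vs R) = 3
u_1(B vs R) = 9
u_1(C vs R) = 1
max payoff 9 at {B}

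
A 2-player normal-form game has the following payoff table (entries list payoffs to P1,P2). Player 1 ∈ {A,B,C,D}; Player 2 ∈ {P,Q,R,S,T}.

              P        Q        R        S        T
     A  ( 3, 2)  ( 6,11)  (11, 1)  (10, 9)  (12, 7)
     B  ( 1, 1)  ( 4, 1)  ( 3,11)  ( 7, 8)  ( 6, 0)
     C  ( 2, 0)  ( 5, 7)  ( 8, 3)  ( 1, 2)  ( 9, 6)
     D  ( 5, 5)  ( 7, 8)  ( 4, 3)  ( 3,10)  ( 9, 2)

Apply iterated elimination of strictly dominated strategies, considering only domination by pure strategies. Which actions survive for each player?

Survivors P1:{A,D} P2:{Q,S}

P1 drop B (A beats it: P:3>1 Q:6>4 R:11>3 S:10>7 T:12>6)
P1 drop C (A beats it: P:3>2 Q:6>5 R:11>8 S:10>1 T:12>9)
P2 drop P (Q beats it: A:11>2 D:8>5)
P2 drop R (Q beats it: A:11>1 D:8>3)
P2 drop T (Q beats it: A:11>7 D:8>2)
P1→{A,D} P2→{Q,S}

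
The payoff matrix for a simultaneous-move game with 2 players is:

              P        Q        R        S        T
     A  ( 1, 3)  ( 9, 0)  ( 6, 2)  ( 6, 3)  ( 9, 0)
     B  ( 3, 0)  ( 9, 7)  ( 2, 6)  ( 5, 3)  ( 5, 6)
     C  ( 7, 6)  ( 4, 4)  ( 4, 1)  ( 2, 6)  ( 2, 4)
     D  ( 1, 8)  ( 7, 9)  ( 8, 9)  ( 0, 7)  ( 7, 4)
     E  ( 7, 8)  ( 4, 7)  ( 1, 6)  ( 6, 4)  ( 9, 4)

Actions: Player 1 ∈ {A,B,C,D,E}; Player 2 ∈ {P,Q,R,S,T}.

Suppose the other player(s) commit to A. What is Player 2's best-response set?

BR_2 = {P,S}

u_2(P vs A) = 3
u_2(Q vs A) = 0
u_2(R vs A) = 2
u_2(S vs A) = 3
u_2(T vs A) = 0
max payoff 3 at {P,S}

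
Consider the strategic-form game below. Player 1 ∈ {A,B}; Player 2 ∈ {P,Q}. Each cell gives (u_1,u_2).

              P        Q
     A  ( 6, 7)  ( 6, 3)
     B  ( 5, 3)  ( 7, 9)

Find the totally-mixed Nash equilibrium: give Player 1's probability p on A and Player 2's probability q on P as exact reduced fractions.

P1 indiff ⇒ q·6+(1-q)·6 = q·5+(1-q)·7 ⇒ q(1) = (1-q)(1) ⇒ q = 1/2
P2 indiff ⇒ p·7+(1-p)·3 = p·3+(1-p)·9 ⇒ p(4) = (1-p)(6) ⇒ p = 3/5

(p,q) = (3/5, 1/2)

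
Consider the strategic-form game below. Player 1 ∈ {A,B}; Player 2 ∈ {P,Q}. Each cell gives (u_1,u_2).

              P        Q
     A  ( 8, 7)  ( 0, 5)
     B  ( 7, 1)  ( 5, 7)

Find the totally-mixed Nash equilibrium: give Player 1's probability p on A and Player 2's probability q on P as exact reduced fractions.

P1 mixes 3/4 on A; P2 mixes 5/6 on P

P1 indiff ⇒ q·8+(1-q)·0 = q·7+(1-q)·5 ⇒ q(1) = (1-q)(5) ⇒ q = 5/6
P2 indiff ⇒ p·7+(1-p)·1 = p·5+(1-p)·7 ⇒ p(2) = (1-p)(6) ⇒ p = 3/4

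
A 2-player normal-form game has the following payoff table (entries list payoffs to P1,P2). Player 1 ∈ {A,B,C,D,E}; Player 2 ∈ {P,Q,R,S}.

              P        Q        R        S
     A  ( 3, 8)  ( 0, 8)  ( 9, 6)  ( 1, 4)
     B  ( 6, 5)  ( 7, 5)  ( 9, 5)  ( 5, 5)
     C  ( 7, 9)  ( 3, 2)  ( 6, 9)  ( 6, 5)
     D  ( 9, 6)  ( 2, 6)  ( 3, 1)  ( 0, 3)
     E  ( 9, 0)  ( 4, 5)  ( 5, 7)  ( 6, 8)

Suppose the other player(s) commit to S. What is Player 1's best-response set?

u_1(A vs S) = 1
u_1(B vs S) = 5
u_1(C vs S) = 6
u_1(D vs S) = 0
u_1(E vs S) = 6
max payoff 6 at {C,E}

BR_1 = {C,E}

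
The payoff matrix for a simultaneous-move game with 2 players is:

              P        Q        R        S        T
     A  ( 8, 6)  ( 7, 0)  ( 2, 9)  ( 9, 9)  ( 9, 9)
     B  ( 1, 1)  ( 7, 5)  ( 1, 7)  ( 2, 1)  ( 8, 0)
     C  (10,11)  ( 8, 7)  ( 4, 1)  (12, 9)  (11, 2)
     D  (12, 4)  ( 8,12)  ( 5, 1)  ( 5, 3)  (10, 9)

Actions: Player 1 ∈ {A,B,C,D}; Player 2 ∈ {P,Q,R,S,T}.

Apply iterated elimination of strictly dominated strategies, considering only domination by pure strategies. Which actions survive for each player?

Remaining: P1:{C,D} P2:{P,Q}

P1 drop A (C beats it: P:10>8 Q:8>7 R:4>2 S:12>9 T:11>9)
P1 drop B (C beats it: P:10>1 Q:8>7 R:4>1 S:12>2 T:11>8)
P2 drop R (P beats it: C:11>1 D:4>1)
P2 drop S (P beats it: C:11>9 D:4>3)
P2 drop T (Q beats it: C:7>2 D:12>9)
P1→{C,D} P2→{P,Q}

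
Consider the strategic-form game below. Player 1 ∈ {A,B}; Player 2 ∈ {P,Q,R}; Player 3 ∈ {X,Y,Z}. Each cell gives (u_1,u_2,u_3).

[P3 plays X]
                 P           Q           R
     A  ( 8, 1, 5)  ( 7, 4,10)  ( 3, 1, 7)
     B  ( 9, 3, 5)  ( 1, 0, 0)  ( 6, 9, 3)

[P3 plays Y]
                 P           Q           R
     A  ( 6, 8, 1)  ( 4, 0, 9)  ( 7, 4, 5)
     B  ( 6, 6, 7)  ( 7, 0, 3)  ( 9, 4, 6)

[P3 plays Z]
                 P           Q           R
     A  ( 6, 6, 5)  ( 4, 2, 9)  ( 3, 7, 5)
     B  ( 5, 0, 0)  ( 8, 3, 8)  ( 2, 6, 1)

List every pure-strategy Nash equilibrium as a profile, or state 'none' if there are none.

(A,P,X): not NE [P1→B gives 9>8; P2→Q gives 4>1]
(A,P,Y): not NE [P3→Z gives 5>1]
(A,P,Z): not NE [P2→R gives 7>6]
(A,Q,X): NE
(A,Q,Y): not NE [P1→B gives 7>4; P2→P gives 8>0; P3→X gives 10>9]
(A,Q,Z): not NE [P1→B gives 8>4; P2→R gives 7>2; P3→X gives 10>9]
(A,R,X): not NE [P1→B gives 6>3; P2→Q gives 4>1]
(A,R,Y): not NE [P1→B gives 9>7; P2→P gives 8>4; P3→X gives 7>5]
(A,R,Z): not NE [P3→X gives 7>5]
(B,P,X): not NE [P2→R gives 9>3; P3→Y gives 7>5]
(B,P,Y): NE
(B,P,Z): not NE [P1→A gives 6>5; P2→R gives 6>0; P3→Y gives 7>0]
(B,Q,X): not NE [P1→A gives 7>1; P2→R gives 9>0; P3→Z gives 8>0]
(B,Q,Y): not NE [P2→P gives 6>0; P3→Z gives 8>3]
(B,Q,Z): not NE [P2→R gives 6>3]
(B,R,X): not NE [P3→Y gives 6>3]
(B,R,Y): not NE [P2→P gives 6>4]
(B,R,Z): not NE [P1→A gives 3>2; P3→Y gives 6>1]

Nash profiles: (A,Q,X), (B,P,Y)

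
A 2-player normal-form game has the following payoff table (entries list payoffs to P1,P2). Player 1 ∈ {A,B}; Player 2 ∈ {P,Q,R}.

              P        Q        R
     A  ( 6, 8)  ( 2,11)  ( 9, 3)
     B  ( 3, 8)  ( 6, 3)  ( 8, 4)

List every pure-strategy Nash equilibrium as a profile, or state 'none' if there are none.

No pure NE.

(A,P): not NE [P2→Q gives 11>8]
(A,Q): not NE [P1→B gives 6>2]
(A,R): not NE [P2→Q gives 11>3]
(B,P): not NE [P1→A gives 6>3]
(B,Q): not NE [P2→P gives 8>3]
(B,R): not NE [P1→A gives 9>8; P2→P gives 8>4]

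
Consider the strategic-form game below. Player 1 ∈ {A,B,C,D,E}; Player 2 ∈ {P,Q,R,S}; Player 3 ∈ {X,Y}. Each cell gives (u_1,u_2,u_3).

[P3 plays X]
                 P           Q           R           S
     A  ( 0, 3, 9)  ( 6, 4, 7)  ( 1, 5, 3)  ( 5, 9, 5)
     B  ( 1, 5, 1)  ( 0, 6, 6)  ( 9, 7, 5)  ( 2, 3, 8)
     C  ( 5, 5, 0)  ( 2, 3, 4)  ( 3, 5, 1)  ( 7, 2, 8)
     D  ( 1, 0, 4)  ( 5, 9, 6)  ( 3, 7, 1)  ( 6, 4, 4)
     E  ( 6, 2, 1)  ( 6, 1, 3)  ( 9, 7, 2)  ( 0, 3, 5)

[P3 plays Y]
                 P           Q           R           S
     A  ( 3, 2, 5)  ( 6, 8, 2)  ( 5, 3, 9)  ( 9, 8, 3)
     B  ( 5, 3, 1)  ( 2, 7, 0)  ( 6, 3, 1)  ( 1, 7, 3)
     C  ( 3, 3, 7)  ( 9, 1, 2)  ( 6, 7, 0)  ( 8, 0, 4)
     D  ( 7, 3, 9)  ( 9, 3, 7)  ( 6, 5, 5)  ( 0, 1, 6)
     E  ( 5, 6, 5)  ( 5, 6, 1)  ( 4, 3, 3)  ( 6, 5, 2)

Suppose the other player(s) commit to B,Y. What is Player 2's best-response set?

u_2(P vs B,Y) = 3
u_2(Q vs B,Y) = 7
u_2(R vs B,Y) = 3
u_2(S vs B,Y) = 7
max payoff 7 at {Q,S}

BR_2 = {Q,S}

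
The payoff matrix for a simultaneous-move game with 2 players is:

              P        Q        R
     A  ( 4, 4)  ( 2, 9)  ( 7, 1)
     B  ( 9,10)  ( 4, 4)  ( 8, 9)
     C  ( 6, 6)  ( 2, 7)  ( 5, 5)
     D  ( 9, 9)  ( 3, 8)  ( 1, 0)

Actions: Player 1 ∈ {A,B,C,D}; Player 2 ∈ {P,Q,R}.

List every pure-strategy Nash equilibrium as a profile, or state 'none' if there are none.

(A,P): not NE [P1→D gives 9>4; P2→Q gives 9>4]
(A,Q): not NE [P1→B gives 4>2]
(A,R): not NE [P1→B gives 8>7; P2→Q gives 9>1]
(B,P): NE
(B,Q): not NE [P2→P gives 10>4]
(B,R): not NE [P2→P gives 10>9]
(C,P): not NE [P1→D gives 9>6; P2→Q gives 7>6]
(C,Q): not NE [P1→B gives 4>2]
(C,R): not NE [P1→B gives 8>5; P2→Q gives 7>5]
(D,P): NE
(D,Q): not NE [P1→B gives 4>3; P2→P gives 9>8]
(D,R): not NE [P1→B gives 8>1; P2→P gives 9>0]

NE set: (B,P), (D,P)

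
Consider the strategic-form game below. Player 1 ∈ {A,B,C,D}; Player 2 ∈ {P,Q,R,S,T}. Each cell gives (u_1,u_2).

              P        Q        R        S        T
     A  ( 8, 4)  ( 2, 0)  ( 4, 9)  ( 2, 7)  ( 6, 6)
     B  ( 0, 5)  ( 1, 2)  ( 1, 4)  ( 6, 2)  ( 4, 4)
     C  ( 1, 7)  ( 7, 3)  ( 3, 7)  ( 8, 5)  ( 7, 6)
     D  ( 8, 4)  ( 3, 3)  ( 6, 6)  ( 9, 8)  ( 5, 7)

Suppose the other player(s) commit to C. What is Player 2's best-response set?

BR_2 = {P,R}

u_2(P vs C) = 7
u_2(Q vs C) = 3
u_2(R vs C) = 7
u_2(S vs C) = 5
u_2(T vs C) = 6
max payoff 7 at {P,R}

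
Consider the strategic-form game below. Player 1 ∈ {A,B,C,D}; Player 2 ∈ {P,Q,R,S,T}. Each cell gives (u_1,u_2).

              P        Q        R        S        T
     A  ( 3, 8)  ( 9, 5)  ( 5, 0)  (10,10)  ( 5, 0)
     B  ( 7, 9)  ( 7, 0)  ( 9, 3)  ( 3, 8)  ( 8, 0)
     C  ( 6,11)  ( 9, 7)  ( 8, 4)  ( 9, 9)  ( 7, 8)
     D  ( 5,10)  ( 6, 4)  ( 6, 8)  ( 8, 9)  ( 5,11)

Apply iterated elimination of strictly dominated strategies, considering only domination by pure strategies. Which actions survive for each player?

P1 drop D (C beats it: P:6>5 Q:9>6 R:8>6 S:9>8 T:7>5)
P2 drop Q (P beats it: A:8>5 B:9>0 C:11>7)
P2 drop R (P beats it: A:8>0 B:9>3 C:11>4)
P2 drop T (P beats it: A:8>0 B:9>0 C:11>8)
P1→{A,B,C} P2→{P,S}

Survivors P1:{A,B,C} P2:{P,S}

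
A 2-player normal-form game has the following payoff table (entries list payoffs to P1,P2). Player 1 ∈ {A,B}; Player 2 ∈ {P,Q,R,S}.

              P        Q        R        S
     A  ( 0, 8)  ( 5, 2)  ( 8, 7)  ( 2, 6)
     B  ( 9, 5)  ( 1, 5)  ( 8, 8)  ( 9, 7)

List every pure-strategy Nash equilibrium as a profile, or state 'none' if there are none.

NE set: (B,R)

(A,P): not NE [P1→B gives 9>0]
(A,Q): not NE [P2→P gives 8>2]
(A,R): not NE [P2→P gives 8>7]
(A,S): not NE [P1→B gives 9>2; P2→P gives 8>6]
(B,P): not NE [P2→R gives 8>5]
(B,Q): not NE [P1→A gives 5>1; P2→R gives 8>5]
(B,R): NE
(B,S): not NE [P2→R gives 8>7]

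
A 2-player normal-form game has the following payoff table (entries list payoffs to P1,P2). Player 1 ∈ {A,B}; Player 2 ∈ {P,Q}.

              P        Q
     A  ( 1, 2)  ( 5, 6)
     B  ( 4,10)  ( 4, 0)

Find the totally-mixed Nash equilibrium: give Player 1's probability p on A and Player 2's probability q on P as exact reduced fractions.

P1 mixes 5/7 on A; P2 mixes 1/4 on P

P1 indiff ⇒ q·1+(1-q)·5 = q·4+(1-q)·4 ⇒ q(-3) = (1-q)(-1) ⇒ q = 1/4
P2 indiff ⇒ p·2+(1-p)·10 = p·6+(1-p)·0 ⇒ p(-4) = (1-p)(-10) ⇒ p = 5/7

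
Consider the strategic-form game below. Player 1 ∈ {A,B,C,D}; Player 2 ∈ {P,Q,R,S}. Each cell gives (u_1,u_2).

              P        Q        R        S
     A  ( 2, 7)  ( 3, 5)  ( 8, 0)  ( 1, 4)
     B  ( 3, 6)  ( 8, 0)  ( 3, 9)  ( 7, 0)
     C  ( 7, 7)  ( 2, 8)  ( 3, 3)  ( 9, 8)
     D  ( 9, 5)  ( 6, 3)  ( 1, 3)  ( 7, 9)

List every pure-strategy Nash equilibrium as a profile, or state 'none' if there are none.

PSNE = {(C,S)}

(A,P): not NE [P1→D gives 9>2]
(A,Q): not NE [P1→B gives 8>3; P2→P gives 7>5]
(A,R): not NE [P2→P gives 7>0]
(A,S): not NE [P1→C gives 9>1; P2→P gives 7>4]
(B,P): not NE [P1→D gives 9>3; P2→R gives 9>6]
(B,Q): not NE [P2→R gives 9>0]
(B,R): not NE [P1→A gives 8>3]
(B,S): not NE [P1→C gives 9>7; P2→R gives 9>0]
(C,P): not NE [P1→D gives 9>7; P2→S gives 8>7]
(C,Q): not NE [P1→B gives 8>2]
(C,R): not NE [P1→A gives 8>3; P2→S gives 8>3]
(C,S): NE
(D,P): not NE [P2→S gives 9>5]
(D,Q): not NE [P1→B gives 8>6; P2→S gives 9>3]
(D,R): not NE [P1→A gives 8>1; P2→S gives 9>3]
(D,S): not NE [P1→C gives 9>7]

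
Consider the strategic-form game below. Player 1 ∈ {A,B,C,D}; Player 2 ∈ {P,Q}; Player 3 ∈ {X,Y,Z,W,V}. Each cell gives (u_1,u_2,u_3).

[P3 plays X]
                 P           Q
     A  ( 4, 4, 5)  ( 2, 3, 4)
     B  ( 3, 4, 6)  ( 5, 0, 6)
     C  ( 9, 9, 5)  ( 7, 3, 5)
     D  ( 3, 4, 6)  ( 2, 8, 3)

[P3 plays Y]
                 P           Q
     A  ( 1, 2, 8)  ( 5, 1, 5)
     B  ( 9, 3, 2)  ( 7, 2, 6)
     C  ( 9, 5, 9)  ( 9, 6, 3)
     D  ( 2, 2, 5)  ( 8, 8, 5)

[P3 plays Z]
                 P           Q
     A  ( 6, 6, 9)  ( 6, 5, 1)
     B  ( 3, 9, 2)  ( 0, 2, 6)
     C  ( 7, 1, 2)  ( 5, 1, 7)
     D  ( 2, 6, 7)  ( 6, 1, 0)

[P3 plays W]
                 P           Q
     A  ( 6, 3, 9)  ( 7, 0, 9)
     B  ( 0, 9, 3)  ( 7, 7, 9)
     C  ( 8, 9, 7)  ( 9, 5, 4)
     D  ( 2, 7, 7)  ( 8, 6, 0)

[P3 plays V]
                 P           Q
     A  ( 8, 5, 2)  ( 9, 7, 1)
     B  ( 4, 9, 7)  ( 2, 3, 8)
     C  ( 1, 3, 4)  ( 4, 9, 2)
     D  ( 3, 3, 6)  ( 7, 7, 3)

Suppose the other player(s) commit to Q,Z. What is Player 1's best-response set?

u_1(A vs Q,Z) = 6
u_1(B vs Q,Z) = 0
u_1(C vs Q,Z) = 5
u_1(D vs Q,Z) = 6
max payoff 6 at {A,D}

P1 best: {A,D}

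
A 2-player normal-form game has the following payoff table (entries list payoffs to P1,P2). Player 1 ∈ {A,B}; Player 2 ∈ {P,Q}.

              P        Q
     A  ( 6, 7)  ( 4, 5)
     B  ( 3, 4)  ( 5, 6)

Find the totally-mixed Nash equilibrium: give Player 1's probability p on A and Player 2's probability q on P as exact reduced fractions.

(p,q) = (1/2, 1/4)

P1 indiff ⇒ q·6+(1-q)·4 = q·3+(1-q)·5 ⇒ q(3) = (1-q)(1) ⇒ q = 1/4
P2 indiff ⇒ p·7+(1-p)·4 = p·5+(1-p)·6 ⇒ p(2) = (1-p)(2) ⇒ p = 1/2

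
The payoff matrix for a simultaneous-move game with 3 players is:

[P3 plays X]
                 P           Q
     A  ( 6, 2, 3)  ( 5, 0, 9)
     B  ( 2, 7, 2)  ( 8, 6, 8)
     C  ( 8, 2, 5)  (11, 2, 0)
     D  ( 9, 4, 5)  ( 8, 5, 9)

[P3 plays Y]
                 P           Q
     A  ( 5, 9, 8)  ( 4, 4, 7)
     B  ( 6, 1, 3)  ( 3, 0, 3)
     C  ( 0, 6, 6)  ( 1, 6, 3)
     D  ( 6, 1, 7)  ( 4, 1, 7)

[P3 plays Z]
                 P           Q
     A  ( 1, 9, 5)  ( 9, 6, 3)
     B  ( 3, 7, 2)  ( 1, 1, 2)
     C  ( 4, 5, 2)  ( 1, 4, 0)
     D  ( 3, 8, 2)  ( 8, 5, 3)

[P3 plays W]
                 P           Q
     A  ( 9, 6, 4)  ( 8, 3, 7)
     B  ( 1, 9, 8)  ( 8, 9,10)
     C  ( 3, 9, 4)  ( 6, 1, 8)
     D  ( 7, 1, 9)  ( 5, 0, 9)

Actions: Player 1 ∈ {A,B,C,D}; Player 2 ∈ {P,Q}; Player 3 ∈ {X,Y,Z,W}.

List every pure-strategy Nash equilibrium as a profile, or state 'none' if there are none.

(A,P,X): not NE [P1→D gives 9>6; P3→Y gives 8>3]
(A,P,Y): not NE [P1→D gives 6>5]
(A,P,Z): not NE [P1→C gives 4>1; P3→Y gives 8>5]
(A,P,W): not NE [P3→Y gives 8>4]
(A,Q,X): not NE [P1→C gives 11>5; P2→P gives 2>0]
(A,Q,Y): not NE [P2→P gives 9>4; P3→X gives 9>7]
(A,Q,Z): not NE [P2→P gives 9>6; P3→X gives 9>3]
(A,Q,W): not NE [P2→P gives 6>3; P3→X gives 9>7]
(B,P,X): not NE [P1→D gives 9>2; P3→W gives 8>2]
(B,P,Y): not NE [P3→W gives 8>3]
(B,P,Z): not NE [P1→C gives 4>3; P3→W gives 8>2]
(B,P,W): not NE [P1→A gives 9>1]
(B,Q,X): not NE [P1→C gives 11>8; P2→P gives 7>6; P3→W gives 10>8]
(B,Q,Y): not NE [P1→D gives 4>3; P2→P gives 1>0; P3→W gives 10>3]
(B,Q,Z): not NE [P1→A gives 9>1; P2→P gives 7>1; P3→W gives 10>2]
(B,Q,W): NE
(C,P,X): not NE [P1→D gives 9>8; P3→Y gives 6>5]
(C,P,Y): not NE [P1→D gives 6>0]
(C,P,Z): not NE [P3→Y gives 6>2]
(C,P,W): not NE [P1→A gives 9>3; P3→Y gives 6>4]
(C,Q,X): not NE [P3→W gives 8>0]
(C,Q,Y): not NE [P1→D gives 4>1; P3→W gives 8>3]
(C,Q,Z): not NE [P1→A gives 9>1; P2→P gives 5>4; P3→W gives 8>0]
(C,Q,W): not NE [P1→B gives 8>6; P2→P gives 9>1]
(D,P,X): not NE [P2→Q gives 5>4; P3→W gives 9>5]
(D,P,Y): not NE [P3→W gives 9>7]
(D,P,Z): not NE [P1→C gives 4>3; P3→W gives 9>2]
(D,P,W): not NE [P1→A gives 9>7]
(D,Q,X): not NE [P1→C gives 11>8]
(D,Q,Y): not NE [P3→W gives 9>7]
(D,Q,Z): not NE [P1→A gives 9>8; P2→P gives 8>5; P3→W gives 9>3]
(D,Q,W): not NE [P1→B gives 8>5; P2→P gives 1>0]

Nash profiles: (B,Q,W)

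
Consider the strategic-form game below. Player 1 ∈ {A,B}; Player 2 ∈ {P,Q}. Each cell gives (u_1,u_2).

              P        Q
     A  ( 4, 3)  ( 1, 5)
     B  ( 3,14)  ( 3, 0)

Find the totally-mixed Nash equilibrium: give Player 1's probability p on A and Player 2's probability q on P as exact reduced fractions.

P1 indiff ⇒ q·4+(1-q)·1 = q·3+(1-q)·3 ⇒ q(1) = (1-q)(2) ⇒ q = 2/3
P2 indiff ⇒ p·3+(1-p)·14 = p·5+(1-p)·0 ⇒ p(-2) = (1-p)(-14) ⇒ p = 7/8

p=7/8, q=2/3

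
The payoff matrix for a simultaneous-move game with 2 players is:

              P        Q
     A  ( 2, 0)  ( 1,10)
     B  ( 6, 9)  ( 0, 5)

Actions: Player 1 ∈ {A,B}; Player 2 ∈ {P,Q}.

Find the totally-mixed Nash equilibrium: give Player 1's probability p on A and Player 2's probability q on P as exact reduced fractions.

P1 indiff ⇒ q·2+(1-q)·1 = q·6+(1-q)·0 ⇒ q(-4) = (1-q)(-1) ⇒ q = 1/5
P2 indiff ⇒ p·0+(1-p)·9 = p·10+(1-p)·5 ⇒ p(-10) = (1-p)(-4) ⇒ p = 2/7

P1 mixes 2/7 on A; P2 mixes 1/5 on P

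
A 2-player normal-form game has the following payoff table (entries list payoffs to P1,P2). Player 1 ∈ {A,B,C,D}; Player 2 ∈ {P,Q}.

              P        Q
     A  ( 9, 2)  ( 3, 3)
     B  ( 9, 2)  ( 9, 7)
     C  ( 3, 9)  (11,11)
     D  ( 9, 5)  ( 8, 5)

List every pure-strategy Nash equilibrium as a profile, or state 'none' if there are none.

(A,P): not NE [P2→Q gives 3>2]
(A,Q): not NE [P1→C gives 11>3]
(B,P): not NE [P2→Q gives 7>2]
(B,Q): not NE [P1→C gives 11>9]
(C,P): not NE [P1→D gives 9>3; P2→Q gives 11>9]
(C,Q): NE
(D,P): NE
(D,Q): not NE [P1→C gives 11>8]

Nash profiles: (C,Q), (D,P)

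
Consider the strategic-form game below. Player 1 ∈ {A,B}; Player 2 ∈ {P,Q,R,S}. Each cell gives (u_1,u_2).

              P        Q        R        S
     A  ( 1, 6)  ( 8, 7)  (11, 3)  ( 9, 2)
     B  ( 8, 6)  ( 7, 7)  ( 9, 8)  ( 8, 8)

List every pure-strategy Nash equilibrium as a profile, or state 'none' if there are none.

(A,P): not NE [P1→B gives 8>1; P2→Q gives 7>6]
(A,Q): NE
(A,R): not NE [P2→Q gives 7>3]
(A,S): not NE [P2→Q gives 7>2]
(B,P): not NE [P2→S gives 8>6]
(B,Q): not NE [P1→A gives 8>7; P2→S gives 8>7]
(B,R): not NE [P1→A gives 11>9]
(B,S): not NE [P1→A gives 9>8]

Nash profiles: (A,Q)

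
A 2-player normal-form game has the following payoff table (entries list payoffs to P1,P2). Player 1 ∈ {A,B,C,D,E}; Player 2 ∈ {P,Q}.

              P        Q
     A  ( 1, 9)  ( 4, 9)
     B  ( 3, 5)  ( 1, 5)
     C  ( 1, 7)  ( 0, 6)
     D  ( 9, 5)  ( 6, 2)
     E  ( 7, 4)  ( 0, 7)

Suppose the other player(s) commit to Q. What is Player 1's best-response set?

u_1(A vs Q) = 4
u_1(B vs Q) = 1
u_1(C vs Q) = 0
u_1(D vs Q) = 6
u_1(E vs Q) = 0
max payoff 6 at {D}

BR_1 = {D}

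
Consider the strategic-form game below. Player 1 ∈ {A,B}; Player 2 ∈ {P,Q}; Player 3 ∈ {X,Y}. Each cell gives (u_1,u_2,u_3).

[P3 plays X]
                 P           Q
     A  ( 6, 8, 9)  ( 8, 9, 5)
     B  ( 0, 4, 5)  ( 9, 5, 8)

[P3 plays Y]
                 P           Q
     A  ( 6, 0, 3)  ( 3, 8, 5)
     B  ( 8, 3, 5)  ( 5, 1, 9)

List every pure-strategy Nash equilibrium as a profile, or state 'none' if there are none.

NE set: (B,P,Y)

(A,P,X): not NE [P2→Q gives 9>8]
(A,P,Y): not NE [P1→B gives 8>6; P2→Q gives 8>0; P3→X gives 9>3]
(A,Q,X): not NE [P1→B gives 9>8]
(A,Q,Y): not NE [P1→B gives 5>3]
(B,P,X): not NE [P1→A gives 6>0; P2→Q gives 5>4]
(B,P,Y): NE
(B,Q,X): not NE [P3→Y gives 9>8]
(B,Q,Y): not NE [P2→P gives 3>1]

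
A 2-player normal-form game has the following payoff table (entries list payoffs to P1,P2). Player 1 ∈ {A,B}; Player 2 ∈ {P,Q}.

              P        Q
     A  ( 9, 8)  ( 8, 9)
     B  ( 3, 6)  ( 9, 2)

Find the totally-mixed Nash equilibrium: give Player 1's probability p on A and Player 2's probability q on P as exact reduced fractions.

p=4/5, q=1/7

P1 indiff ⇒ q·9+(1-q)·8 = q·3+(1-q)·9 ⇒ q(6) = (1-q)(1) ⇒ q = 1/7
P2 indiff ⇒ p·8+(1-p)·6 = p·9+(1-p)·2 ⇒ p(-1) = (1-p)(-4) ⇒ p = 4/5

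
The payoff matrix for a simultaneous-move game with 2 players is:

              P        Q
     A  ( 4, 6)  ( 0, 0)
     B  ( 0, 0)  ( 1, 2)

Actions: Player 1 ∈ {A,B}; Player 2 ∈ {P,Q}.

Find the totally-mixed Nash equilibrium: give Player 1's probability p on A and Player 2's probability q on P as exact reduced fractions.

P1 indiff ⇒ q·4+(1-q)·0 = q·0+(1-q)·1 ⇒ q(4) = (1-q)(1) ⇒ q = 1/5
P2 indiff ⇒ p·6+(1-p)·0 = p·0+(1-p)·2 ⇒ p(6) = (1-p)(2) ⇒ p = 1/4

p=1/4, q=1/5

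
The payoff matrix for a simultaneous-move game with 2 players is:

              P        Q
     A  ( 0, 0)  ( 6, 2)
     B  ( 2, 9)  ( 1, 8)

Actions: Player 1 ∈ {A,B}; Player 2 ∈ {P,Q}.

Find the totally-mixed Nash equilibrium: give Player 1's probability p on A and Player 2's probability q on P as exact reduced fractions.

(p,q) = (1/3, 5/7)

P1 indiff ⇒ q·0+(1-q)·6 = q·2+(1-q)·1 ⇒ q(-2) = (1-q)(-5) ⇒ q = 5/7
P2 indiff ⇒ p·0+(1-p)·9 = p·2+(1-p)·8 ⇒ p(-2) = (1-p)(-1) ⇒ p = 1/3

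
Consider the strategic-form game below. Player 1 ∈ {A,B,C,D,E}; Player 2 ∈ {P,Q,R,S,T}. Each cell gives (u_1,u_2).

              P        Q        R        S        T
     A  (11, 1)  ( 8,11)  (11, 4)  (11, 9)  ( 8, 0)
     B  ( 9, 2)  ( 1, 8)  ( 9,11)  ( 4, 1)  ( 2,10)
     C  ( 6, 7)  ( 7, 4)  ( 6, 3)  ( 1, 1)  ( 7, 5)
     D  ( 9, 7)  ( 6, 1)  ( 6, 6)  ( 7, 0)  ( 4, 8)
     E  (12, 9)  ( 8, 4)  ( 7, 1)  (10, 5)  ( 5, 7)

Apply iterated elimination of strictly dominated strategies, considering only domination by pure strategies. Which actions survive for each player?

P1 drop B (A beats it: P:11>9 Q:8>1 R:11>9 S:11>4 T:8>2)
P1 drop C (A beats it: P:11>6 Q:8>7 R:11>6 S:11>1 T:8>7)
P1 drop D (A beats it: P:11>9 Q:8>6 R:11>6 S:11>7 T:8>4)
P2 drop R (Q beats it: A:11>4 E:4>1)
P2 drop T (P beats it: A:1>0 E:9>7)
P1→{A,E} P2→{P,Q,S}

IESDS → P1:{A,E} P2:{P,Q,S}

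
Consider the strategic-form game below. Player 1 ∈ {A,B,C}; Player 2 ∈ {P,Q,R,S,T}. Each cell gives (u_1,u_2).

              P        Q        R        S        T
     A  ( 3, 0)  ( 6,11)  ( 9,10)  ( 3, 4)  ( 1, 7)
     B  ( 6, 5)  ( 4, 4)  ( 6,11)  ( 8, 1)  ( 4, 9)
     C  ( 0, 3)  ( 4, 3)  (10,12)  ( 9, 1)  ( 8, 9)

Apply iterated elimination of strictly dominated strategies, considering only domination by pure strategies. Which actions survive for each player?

P2 drop P (R beats it: A:10>0 B:11>5 C:12>3)
P2 drop S (Q beats it: A:11>4 B:4>1 C:3>1)
P2 drop T (R beats it: A:10>7 B:11>9 C:12>9)
P1 drop B (A beats it: Q:6>4 R:9>6)
P1→{A,C} P2→{Q,R}

Remaining: P1:{A,C} P2:{Q,R}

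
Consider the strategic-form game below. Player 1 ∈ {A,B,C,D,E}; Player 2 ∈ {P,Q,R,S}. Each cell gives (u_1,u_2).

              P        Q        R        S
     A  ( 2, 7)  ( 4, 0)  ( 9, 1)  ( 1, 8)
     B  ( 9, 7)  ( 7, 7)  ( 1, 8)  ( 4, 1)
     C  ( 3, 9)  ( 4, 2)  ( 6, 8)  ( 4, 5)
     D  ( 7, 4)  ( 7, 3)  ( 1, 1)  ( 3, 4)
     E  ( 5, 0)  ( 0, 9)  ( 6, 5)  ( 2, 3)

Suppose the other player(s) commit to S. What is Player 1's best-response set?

P1 best: {B,C}

u_1(A vs S) = 1
u_1(B vs S) = 4
u_1(C vs S) = 4
u_1(D vs S) = 3
u_1(E vs S) = 2
max payoff 4 at {B,C}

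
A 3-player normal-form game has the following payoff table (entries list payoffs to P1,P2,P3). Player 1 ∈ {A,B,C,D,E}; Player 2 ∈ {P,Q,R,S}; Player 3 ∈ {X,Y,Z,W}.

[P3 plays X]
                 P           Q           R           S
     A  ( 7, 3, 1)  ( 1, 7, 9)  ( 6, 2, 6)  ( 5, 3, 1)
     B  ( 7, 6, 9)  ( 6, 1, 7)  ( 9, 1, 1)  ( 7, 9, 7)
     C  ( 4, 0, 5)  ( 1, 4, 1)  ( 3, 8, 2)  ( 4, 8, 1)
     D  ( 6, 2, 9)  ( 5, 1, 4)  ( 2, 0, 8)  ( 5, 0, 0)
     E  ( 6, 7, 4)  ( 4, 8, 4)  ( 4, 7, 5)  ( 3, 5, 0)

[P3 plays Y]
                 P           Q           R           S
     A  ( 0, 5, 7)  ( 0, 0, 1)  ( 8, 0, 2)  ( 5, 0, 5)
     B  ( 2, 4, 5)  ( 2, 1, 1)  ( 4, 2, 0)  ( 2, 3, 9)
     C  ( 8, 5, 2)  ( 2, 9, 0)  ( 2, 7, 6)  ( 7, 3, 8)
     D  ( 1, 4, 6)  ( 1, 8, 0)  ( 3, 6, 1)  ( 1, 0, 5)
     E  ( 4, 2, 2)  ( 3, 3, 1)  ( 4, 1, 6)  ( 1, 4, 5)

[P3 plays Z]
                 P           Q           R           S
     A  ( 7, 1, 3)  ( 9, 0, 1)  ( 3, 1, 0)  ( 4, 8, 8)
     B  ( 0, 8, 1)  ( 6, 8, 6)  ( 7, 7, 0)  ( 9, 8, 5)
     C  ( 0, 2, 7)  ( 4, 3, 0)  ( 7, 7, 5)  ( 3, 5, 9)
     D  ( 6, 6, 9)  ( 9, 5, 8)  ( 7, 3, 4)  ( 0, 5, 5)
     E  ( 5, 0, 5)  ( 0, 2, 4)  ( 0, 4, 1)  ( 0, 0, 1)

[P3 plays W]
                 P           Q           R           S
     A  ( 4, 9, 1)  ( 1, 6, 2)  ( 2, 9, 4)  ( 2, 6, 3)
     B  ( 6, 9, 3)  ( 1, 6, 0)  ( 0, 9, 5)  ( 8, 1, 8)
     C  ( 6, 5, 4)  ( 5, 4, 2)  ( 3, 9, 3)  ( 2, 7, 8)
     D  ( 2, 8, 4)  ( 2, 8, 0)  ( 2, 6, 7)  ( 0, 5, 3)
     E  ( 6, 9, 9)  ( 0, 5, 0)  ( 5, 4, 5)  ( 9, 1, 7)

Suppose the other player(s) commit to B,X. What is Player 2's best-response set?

argmax u_2 = {S}

u_2(P vs B,X) = 6
u_2(Q vs B,X) = 1
u_2(R vs B,X) = 1
u_2(S vs B,X) = 9
max payoff 9 at {S}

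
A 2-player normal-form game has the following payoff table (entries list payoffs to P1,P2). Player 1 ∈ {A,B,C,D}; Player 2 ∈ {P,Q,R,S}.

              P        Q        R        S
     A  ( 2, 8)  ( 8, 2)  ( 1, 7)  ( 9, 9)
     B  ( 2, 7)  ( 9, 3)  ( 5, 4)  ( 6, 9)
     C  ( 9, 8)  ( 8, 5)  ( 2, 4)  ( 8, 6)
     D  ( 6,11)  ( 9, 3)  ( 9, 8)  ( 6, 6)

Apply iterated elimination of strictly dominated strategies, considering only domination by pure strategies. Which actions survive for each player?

Survivors P1:{A,C} P2:{P,S}

P2 drop Q (P beats it: A:8>2 B:7>3 C:8>5 D:11>3)
P2 drop R (P beats it: A:8>7 B:7>4 C:8>4 D:11>8)
P1 drop B (C beats it: P:9>2 S:8>6)
P1 drop D (C beats it: P:9>6 S:8>6)
P1→{A,C} P2→{P,S}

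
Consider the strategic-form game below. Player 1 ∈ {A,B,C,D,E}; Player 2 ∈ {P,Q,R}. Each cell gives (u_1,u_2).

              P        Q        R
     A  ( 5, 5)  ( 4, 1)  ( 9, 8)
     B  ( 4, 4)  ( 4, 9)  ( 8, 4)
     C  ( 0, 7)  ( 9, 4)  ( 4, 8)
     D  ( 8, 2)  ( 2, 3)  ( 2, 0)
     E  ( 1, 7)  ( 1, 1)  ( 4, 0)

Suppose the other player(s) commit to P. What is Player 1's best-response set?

u_1(A vs P) = 5
u_1(B vs P) = 4
u_1(C vs P) = 0
u_1(D vs P) = 8
u_1(E vs P) = 1
max payoff 8 at {D}

P1 best: {D}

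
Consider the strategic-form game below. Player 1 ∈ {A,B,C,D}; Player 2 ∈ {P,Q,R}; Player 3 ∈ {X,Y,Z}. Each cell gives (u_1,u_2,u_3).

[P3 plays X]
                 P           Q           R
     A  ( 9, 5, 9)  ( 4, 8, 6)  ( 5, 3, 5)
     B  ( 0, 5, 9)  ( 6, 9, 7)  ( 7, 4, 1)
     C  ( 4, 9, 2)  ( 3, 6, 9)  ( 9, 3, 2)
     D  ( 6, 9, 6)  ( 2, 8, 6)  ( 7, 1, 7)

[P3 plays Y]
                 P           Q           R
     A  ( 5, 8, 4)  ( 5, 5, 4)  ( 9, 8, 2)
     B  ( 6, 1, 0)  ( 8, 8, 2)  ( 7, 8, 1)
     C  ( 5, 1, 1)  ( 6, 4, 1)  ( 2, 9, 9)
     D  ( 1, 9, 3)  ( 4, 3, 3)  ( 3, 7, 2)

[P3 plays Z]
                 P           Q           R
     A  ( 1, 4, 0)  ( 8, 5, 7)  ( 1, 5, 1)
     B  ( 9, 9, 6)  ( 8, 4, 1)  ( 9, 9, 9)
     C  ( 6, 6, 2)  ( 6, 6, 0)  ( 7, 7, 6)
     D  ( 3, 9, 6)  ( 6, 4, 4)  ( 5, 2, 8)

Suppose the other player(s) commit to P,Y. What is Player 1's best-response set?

u_1(A vs P,Y) = 5
u_1(B vs P,Y) = 6
u_1(C vs P,Y) = 5
u_1(D vs P,Y) = 1
max payoff 6 at {B}

P1 best: {B}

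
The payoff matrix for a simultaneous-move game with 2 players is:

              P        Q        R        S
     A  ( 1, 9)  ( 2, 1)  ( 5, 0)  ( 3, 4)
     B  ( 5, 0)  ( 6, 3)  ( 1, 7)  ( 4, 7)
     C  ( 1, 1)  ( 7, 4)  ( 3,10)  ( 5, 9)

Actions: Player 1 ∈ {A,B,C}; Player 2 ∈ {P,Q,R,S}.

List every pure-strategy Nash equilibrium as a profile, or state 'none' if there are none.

No pure NE.

(A,P): not NE [P1→B gives 5>1]
(A,Q): not NE [P1→C gives 7>2; P2→P gives 9>1]
(A,R): not NE [P2→P gives 9>0]
(A,S): not NE [P1→C gives 5>3; P2→P gives 9>4]
(B,P): not NE [P2→S gives 7>0]
(B,Q): not NE [P1→C gives 7>6; P2→S gives 7>3]
(B,R): not NE [P1→A gives 5>1]
(B,S): not NE [P1→C gives 5>4]
(C,P): not NE [P1→B gives 5>1; P2→R gives 10>1]
(C,Q): not NE [P2→R gives 10>4]
(C,R): not NE [P1→A gives 5>3]
(C,S): not NE [P2→R gives 10>9]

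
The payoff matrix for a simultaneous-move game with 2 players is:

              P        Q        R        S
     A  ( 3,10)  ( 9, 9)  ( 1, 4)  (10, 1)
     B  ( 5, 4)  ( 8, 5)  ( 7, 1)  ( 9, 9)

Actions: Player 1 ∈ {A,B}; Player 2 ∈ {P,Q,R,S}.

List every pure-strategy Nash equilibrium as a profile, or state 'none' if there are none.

Equilibria: none

(A,P): not NE [P1→B gives 5>3]
(A,Q): not NE [P2→P gives 10>9]
(A,R): not NE [P1→B gives 7>1; P2→P gives 10>4]
(A,S): not NE [P2→P gives 10>1]
(B,P): not NE [P2→S gives 9>4]
(B,Q): not NE [P1→A gives 9>8; P2→S gives 9>5]
(B,R): not NE [P2→S gives 9>1]
(B,S): not NE [P1→A gives 10>9]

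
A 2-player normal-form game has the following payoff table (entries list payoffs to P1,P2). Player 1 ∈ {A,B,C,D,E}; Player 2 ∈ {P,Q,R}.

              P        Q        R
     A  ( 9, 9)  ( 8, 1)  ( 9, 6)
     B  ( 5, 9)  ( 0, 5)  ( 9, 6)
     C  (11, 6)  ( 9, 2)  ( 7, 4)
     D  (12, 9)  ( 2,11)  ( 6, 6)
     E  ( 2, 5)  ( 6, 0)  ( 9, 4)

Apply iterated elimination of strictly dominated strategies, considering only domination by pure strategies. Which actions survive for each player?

IESDS → P1:{C,D} P2:{P,Q}

P2 drop R (P beats it: A:9>6 B:9>6 C:6>4 D:9>6 E:5>4)
P1 drop A (C beats it: P:11>9 Q:9>8)
P1 drop B (C beats it: P:11>5 Q:9>0)
P1 drop E (C beats it: P:11>2 Q:9>6)
P1→{C,D} P2→{P,Q}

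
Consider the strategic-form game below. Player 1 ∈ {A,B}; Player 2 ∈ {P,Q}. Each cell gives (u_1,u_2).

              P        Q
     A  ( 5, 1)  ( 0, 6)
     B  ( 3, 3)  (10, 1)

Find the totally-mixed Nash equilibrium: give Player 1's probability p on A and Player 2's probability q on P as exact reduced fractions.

P1 indiff ⇒ q·5+(1-q)·0 = q·3+(1-q)·10 ⇒ q(2) = (1-q)(10) ⇒ q = 5/6
P2 indiff ⇒ p·1+(1-p)·3 = p·6+(1-p)·1 ⇒ p(-5) = (1-p)(-2) ⇒ p = 2/7

(p,q) = (2/7, 5/6)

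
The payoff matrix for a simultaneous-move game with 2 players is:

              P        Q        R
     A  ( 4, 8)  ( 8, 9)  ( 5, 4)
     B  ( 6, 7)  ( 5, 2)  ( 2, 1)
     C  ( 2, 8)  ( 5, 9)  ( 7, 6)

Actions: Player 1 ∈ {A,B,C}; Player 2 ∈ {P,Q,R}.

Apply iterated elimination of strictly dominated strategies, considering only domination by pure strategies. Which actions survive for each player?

Remaining: P1:{A,B} P2:{P,Q}

P2 drop R (P beats it: A:8>4 B:7>1 C:8>6)
P1 drop C (A beats it: P:4>2 Q:8>5)
P1→{A,B} P2→{P,Q}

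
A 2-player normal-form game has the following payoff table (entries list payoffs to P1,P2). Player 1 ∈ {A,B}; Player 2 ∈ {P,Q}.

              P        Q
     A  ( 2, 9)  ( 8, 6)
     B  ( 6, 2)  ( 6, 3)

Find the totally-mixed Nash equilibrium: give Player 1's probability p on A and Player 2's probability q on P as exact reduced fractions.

P1 indiff ⇒ q·2+(1-q)·8 = q·6+(1-q)·6 ⇒ q(-4) = (1-q)(-2) ⇒ q = 1/3
P2 indiff ⇒ p·9+(1-p)·2 = p·6+(1-p)·3 ⇒ p(3) = (1-p)(1) ⇒ p = 1/4

(p,q) = (1/4, 1/3)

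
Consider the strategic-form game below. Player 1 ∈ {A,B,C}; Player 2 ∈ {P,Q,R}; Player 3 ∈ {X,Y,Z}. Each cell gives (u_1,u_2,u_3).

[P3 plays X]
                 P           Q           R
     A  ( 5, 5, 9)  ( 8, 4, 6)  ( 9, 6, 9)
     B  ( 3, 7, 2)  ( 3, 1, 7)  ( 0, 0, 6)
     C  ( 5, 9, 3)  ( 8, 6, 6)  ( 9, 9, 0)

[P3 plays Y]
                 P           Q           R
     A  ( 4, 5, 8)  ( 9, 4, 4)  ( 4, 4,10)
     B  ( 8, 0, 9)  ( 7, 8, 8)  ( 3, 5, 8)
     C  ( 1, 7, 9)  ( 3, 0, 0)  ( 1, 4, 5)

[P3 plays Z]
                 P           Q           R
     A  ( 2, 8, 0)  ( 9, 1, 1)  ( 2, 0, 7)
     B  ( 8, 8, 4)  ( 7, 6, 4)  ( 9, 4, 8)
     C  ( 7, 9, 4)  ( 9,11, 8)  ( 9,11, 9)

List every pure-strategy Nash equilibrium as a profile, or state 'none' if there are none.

Nash profiles: (C,Q,Z), (C,R,Z)

(A,P,X): not NE [P2→R gives 6>5]
(A,P,Y): not NE [P1→B gives 8>4; P3→X gives 9>8]
(A,P,Z): not NE [P1→B gives 8>2; P3→X gives 9>0]
(A,Q,X): not NE [P2→R gives 6>4]
(A,Q,Y): not NE [P2→P gives 5>4; P3→X gives 6>4]
(A,Q,Z): not NE [P2→P gives 8>1; P3→X gives 6>1]
(A,R,X): not NE [P3→Y gives 10>9]
(A,R,Y): not NE [P2→P gives 5>4]
(A,R,Z): not NE [P1→C gives 9>2; P2→P gives 8>0; P3→Y gives 10>7]
(B,P,X): not NE [P1→C gives 5>3; P3→Y gives 9>2]
(B,P,Y): not NE [P2→Q gives 8>0]
(B,P,Z): not NE [P3→Y gives 9>4]
(B,Q,X): not NE [P1→C gives 8>3; P2→P gives 7>1; P3→Y gives 8>7]
(B,Q,Y): not NE [P1→A gives 9>7]
(B,Q,Z): not NE [P1→C gives 9>7; P2→P gives 8>6; P3→Y gives 8>4]
(B,R,X): not NE [P1→C gives 9>0; P2→P gives 7>0; P3→Z gives 8>6]
(B,R,Y): not NE [P1→A gives 4>3; P2→Q gives 8>5]
(B,R,Z): not NE [P2→P gives 8>4]
(C,P,X): not NE [P3→Y gives 9>3]
(C,P,Y): not NE [P1→B gives 8>1]
(C,P,Z): not NE [P1→B gives 8>7; P2→R gives 11>9; P3→Y gives 9>4]
(C,Q,X): not NE [P2→R gives 9>6; P3→Z gives 8>6]
(C,Q,Y): not NE [P1→A gives 9>3; P2→P gives 7>0; P3→Z gives 8>0]
(C,Q,Z): NE
(C,R,X): not NE [P3→Z gives 9>0]
(C,R,Y): not NE [P1→A gives 4>1; P2→P gives 7>4; P3→Z gives 9>5]
(C,R,Z): NE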